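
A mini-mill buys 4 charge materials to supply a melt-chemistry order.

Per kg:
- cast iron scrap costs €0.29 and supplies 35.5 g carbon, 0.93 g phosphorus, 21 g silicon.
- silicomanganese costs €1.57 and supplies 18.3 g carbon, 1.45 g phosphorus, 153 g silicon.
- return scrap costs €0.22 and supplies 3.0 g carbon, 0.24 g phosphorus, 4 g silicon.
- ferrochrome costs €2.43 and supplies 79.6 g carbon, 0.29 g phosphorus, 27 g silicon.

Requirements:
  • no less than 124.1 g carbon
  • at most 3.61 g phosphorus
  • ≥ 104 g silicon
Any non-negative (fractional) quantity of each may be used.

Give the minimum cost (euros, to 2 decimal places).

Let x1 = kg of cast iron scrap, x2 = kg of silicomanganese, x3 = kg of return scrap, x4 = kg of ferrochrome.
Minimise 0.29x1 + 1.57x2 + 0.22x3 + 2.43x4 subject to:
  35.5x1 + 18.3x2 + 3x3 + 79.6x4 ≥ 124.1   (carbon)
  0.93x1 + 1.45x2 + 0.24x3 + 0.29x4 ≤ 3.61   (phosphorus)
  21x1 + 153x2 + 4x3 + 27x4 ≥ 104   (silicon)
  x1, x2, x3, x4 ≥ 0.
At the optimum only cast iron scrap, silicomanganese are positive (return scrap, ferrochrome = 0). There the carbon and silicon constraints are tight.
That vertex is x1 = 3.385, x2 = 0.2151.
Cost = 0.29·3.385 + 1.57·0.2151 = 1.3194.

€1.32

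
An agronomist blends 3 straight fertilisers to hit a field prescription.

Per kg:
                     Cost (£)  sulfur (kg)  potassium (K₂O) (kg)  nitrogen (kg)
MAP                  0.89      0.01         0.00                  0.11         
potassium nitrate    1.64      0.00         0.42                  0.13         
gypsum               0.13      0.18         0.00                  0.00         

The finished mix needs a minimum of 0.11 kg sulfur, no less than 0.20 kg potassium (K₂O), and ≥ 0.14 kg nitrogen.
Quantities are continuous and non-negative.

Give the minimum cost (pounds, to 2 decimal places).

Let x1 = kg of MAP, x2 = kg of potassium nitrate, x3 = kg of gypsum.
Minimize 0.89x1 + 1.64x2 + 0.13x3 with:
  0.01x1 + 0.18x3 ≥ 0.11   (sulfur)
  0.42x2 ≥ 0.2   (potassium (K₂O))
  0.11x1 + 0.13x2 ≥ 0.14   (nitrogen)
  x1, x2, x3 ≥ 0.
All 3 inputs are positive at the optimum. There the sulfur, potassium (K₂O), nitrogen constraints are tight.
Optimal quantities: MAP = 0.71 kg, potassium nitrate = 0.4762 kg, gypsum = 0.5717 kg.
Objective = 0.89·0.71 + 1.64·0.4762 + 0.13·0.5717 = 1.4872.

£1.49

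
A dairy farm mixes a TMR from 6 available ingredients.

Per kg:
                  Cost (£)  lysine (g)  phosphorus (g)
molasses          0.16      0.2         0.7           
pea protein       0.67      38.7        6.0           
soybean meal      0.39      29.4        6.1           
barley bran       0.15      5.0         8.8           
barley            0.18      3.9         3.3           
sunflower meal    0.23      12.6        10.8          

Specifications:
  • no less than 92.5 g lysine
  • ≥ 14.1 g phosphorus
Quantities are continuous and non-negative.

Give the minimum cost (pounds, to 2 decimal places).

£1.23

Let x1 = kg of molasses, x2 = kg of pea protein, x3 = kg of soybean meal, x4 = kg of barley bran, x5 = kg of barley, x6 = kg of sunflower meal.
Minimize 0.16x1 + 0.67x2 + 0.39x3 + 0.15x4 + 0.18x5 + 0.23x6 subject to:
  0.2x1 + 38.7x2 + 29.4x3 + 5x4 + 3.9x5 + 12.6x6 ≥ 92.5   (lysine)
  0.7x1 + 6x2 + 6.1x3 + 8.8x4 + 3.3x5 + 10.8x6 ≥ 14.1   (phosphorus)
  x1, x2, x3, x4, x5, x6 ≥ 0.
The minimum-cost mix takes nothing from molasses, pea protein, barley bran, barley, sunflower meal — only soybean meal. The lysine requirement is met with equality.
Optimal quantities: soybean meal = 3.146 kg.
Hence cost = 0.39·3.146 = £1.2269.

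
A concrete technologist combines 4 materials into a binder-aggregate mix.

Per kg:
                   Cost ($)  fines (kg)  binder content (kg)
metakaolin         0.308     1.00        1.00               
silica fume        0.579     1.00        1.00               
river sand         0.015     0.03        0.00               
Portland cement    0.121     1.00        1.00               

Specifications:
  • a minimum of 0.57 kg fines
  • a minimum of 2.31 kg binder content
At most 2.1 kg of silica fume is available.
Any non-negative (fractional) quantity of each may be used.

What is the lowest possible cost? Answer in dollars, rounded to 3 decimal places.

$0.280

Treat it as an LP. Let x1 = kg of metakaolin, x2 = kg of silica fume, x3 = kg of river sand, x4 = kg of Portland cement.
min 0.308x1 + 0.579x2 + 0.015x3 + 0.121x4 with:
  1x1 + 1x2 + 0.03x3 + 1x4 ≥ 0.57   (fines)
  1x1 + 1x2 + 1x4 ≥ 2.31   (binder content)
  x2 ≤ 2.1
  x1, x2, x3, x4 ≥ 0.
The optimal basis is {Portland cement}; metakaolin, silica fume, river sand drop out. Binding constraint: binder content.
Optimal quantities: Portland cement = 2.31 kg.
Total cost: 0.121·2.31 = 0.27951.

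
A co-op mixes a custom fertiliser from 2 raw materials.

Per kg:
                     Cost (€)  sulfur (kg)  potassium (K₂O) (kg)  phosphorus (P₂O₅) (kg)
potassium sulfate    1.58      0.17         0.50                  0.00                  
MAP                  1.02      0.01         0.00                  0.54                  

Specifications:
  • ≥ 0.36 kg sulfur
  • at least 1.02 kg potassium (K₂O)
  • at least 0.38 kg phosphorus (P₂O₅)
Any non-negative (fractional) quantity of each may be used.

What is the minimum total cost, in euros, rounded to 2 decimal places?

€4.00

This is a linear program. Let x1 = kg of potassium sulfate, x2 = kg of MAP.
min 1.58x1 + 1.02x2 with:
  0.17x1 + 0.01x2 ≥ 0.36   (sulfur)
  0.5x1 ≥ 1.02   (potassium (K₂O))
  0.54x2 ≥ 0.38   (phosphorus (P₂O₅))
  x1, x2 ≥ 0.
Both inputs are positive at the optimum. The sulfur and phosphorus (P₂O₅) requirements are met with equality.
Optimal quantities: potassium sulfate = 2.076 kg, MAP = 0.7037 kg.
Hence cost = 1.58·2.076 + 1.02·0.7037 = €3.9979.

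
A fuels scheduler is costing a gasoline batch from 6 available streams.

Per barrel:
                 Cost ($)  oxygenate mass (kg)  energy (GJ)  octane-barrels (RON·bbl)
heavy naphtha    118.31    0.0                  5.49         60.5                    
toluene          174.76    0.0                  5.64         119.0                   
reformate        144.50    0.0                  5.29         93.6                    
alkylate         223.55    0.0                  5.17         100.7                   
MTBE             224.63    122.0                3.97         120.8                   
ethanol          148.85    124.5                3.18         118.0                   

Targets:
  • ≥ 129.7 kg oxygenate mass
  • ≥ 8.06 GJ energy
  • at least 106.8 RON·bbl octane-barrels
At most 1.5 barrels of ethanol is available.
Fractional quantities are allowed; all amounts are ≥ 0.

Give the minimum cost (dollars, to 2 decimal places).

Let x1 = barrels of heavy naphtha, x2 = barrels of toluene, x3 = barrels of reformate, x4 = barrels of alkylate, x5 = barrels of MTBE, x6 = barrels of ethanol.
min 118.31x1 + 174.76x2 + 144.5x3 + 223.55x4 + 224.63x5 + 148.85x6 with:
  122x5 + 124.5x6 ≥ 129.7   (oxygenate mass)
  5.49x1 + 5.64x2 + 5.29x3 + 5.17x4 + 3.97x5 + 3.18x6 ≥ 8.06   (energy)
  60.5x1 + 119x2 + 93.6x3 + 100.7x4 + 120.8x5 + 118x6 ≥ 106.8   (octane-barrels)
  x6 ≤ 1.5
  x1, x2, x3, x4, x5, x6 ≥ 0.
The minimum-cost mix takes nothing from toluene, reformate, alkylate, MTBE — only heavy naphtha, ethanol. The oxygenate mass and energy requirements are met with equality.
Solving gives x1 = 0.8647, x6 = 1.0418.
Cost = 118.31·0.8647 + 148.85·1.0418 = 257.3746.

$257.37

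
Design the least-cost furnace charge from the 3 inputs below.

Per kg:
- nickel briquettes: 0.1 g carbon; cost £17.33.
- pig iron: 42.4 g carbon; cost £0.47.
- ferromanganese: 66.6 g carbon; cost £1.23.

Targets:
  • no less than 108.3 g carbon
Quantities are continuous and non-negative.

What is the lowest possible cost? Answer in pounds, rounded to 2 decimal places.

Set it up as a linear program. Let x1 = kg of nickel briquettes, x2 = kg of pig iron, x3 = kg of ferromanganese.
Minimise 17.33x1 + 0.47x2 + 1.23x3 subject to:
  0.1x1 + 42.4x2 + 66.6x3 ≥ 108.3   (carbon)
  x1, x2, x3 ≥ 0.
The optimal basis is {pig iron}; nickel briquettes, ferromanganese drop out. Binding constraint: carbon.
That vertex is x2 = 2.554.
Total cost: 0.47·2.554 = 1.2004.

£1.20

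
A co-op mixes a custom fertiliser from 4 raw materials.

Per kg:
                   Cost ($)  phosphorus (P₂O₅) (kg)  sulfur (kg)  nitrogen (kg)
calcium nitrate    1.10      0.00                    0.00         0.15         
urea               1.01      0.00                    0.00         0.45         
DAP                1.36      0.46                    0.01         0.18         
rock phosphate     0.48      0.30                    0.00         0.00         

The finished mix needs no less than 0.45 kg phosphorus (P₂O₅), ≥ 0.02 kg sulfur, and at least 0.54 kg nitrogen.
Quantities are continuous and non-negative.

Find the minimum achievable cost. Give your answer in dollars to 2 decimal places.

Let x1 = kg of calcium nitrate, x2 = kg of urea, x3 = kg of DAP, x4 = kg of rock phosphate.
min 1.1x1 + 1.01x2 + 1.36x3 + 0.48x4 with:
  0.46x3 + 0.3x4 ≥ 0.45   (phosphorus (P₂O₅))
  0.01x3 ≥ 0.02   (sulfur)
  0.15x1 + 0.45x2 + 0.18x3 ≥ 0.54   (nitrogen)
  x1, x2, x3, x4 ≥ 0.
The cheapest feasible vertex uses only urea, DAP; calcium nitrate, rock phosphate are not used. The sulfur and nitrogen requirements are met with equality.
So urea = 0.4 kg, DAP = 2 kg.
Objective = 1.01·0.4 + 1.36·2 = 3.1240.

$3.12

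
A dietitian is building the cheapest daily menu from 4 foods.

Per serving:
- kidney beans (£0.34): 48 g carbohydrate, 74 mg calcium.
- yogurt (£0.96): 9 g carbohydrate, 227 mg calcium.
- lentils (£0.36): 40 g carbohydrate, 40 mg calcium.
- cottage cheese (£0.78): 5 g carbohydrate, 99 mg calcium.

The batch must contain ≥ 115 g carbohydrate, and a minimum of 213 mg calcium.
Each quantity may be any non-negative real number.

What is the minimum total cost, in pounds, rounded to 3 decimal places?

£0.965

Set it up as a linear program. Let x1 = servings of kidney beans, x2 = servings of yogurt, x3 = servings of lentils, x4 = servings of cottage cheese.
min 0.34x1 + 0.96x2 + 0.36x3 + 0.78x4 s.t.:
  48x1 + 9x2 + 40x3 + 5x4 ≥ 115   (carbohydrate)
  74x1 + 227x2 + 40x3 + 99x4 ≥ 213   (calcium)
  x1, x2, x3, x4 ≥ 0.
The cheapest feasible vertex uses only kidney beans, yogurt; lentils, cottage cheese are not used. The carbohydrate and calcium requirements are met with equality.
So kidney beans = 2.364 servings, yogurt = 0.1675 servings.
Hence cost = 0.34·2.364 + 0.96·0.1675 = £0.96456.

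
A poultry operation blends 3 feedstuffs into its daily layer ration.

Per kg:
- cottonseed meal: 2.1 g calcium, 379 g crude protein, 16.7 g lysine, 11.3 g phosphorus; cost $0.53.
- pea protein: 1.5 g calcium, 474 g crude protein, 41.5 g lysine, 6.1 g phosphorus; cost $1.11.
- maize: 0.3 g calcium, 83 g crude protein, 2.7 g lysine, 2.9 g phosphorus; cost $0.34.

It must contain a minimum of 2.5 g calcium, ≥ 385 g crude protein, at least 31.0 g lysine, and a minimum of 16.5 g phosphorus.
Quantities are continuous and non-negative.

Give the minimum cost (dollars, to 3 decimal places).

$0.942

Treat it as an LP. Let x1 = kg of cottonseed meal, x2 = kg of pea protein, x3 = kg of maize.
min 0.53x1 + 1.11x2 + 0.34x3 s.t.:
  2.1x1 + 1.5x2 + 0.3x3 ≥ 2.5   (calcium)
  379x1 + 474x2 + 83x3 ≥ 385   (crude protein)
  16.7x1 + 41.5x2 + 2.7x3 ≥ 31   (lysine)
  11.3x1 + 6.1x2 + 2.9x3 ≥ 16.5   (phosphorus)
  x1, x2, x3 ≥ 0.
The optimal basis is {cottonseed meal, pea protein}; maize drops out. The lysine and phosphorus requirements are met with equality.
Optimal quantities: cottonseed meal = 1.3503 kg, pea protein = 0.20363 kg.
Total cost: 0.53·1.3503 + 1.11·0.20363 = 0.94169.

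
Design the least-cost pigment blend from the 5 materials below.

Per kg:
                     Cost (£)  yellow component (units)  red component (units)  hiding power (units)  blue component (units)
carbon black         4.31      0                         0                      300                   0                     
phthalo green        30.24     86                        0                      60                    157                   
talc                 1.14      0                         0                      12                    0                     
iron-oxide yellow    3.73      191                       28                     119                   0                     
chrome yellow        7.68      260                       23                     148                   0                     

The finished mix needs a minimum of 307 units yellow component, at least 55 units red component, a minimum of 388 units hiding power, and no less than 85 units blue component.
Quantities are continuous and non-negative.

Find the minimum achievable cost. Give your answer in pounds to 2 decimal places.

This is a linear program. Let x1 = kg of carbon black, x2 = kg of phthalo green, x3 = kg of talc, x4 = kg of iron-oxide yellow, x5 = kg of chrome yellow.
min 4.31x1 + 30.24x2 + 1.14x3 + 3.73x4 + 7.68x5 subject to:
  86x2 + 191x4 + 260x5 ≥ 307   (yellow component)
  28x4 + 23x5 ≥ 55   (red component)
  300x1 + 60x2 + 12x3 + 119x4 + 148x5 ≥ 388   (hiding power)
  157x2 ≥ 85   (blue component)
  x1, x2, x3, x4, x5 ≥ 0.
The cheapest feasible vertex uses only carbon black, phthalo green, iron-oxide yellow; talc, chrome yellow are not used. The red component, hiding power, blue component requirements are met with equality.
Optimal quantities: carbon black = 0.4059 kg, phthalo green = 0.5414 kg, iron-oxide yellow = 1.964 kg.
Total cost: 4.31·0.4059 + 30.24·0.5414 + 3.73·1.964 = 25.4471.

£25.45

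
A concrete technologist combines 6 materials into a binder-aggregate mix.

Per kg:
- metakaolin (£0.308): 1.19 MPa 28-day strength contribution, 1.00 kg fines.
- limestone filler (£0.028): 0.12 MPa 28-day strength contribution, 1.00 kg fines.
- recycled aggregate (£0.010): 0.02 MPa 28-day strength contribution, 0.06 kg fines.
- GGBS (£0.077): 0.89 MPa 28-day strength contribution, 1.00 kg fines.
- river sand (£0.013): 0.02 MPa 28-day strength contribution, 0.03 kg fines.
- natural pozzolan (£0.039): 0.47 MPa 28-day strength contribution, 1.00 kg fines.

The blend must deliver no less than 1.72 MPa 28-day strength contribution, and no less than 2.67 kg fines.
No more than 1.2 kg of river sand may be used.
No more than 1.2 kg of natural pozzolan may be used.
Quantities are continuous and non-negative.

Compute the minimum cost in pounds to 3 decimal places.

Set it up as a linear program. Let x1 = kg of metakaolin, x2 = kg of limestone filler, x3 = kg of recycled aggregate, x4 = kg of GGBS, x5 = kg of river sand, x6 = kg of natural pozzolan.
Minimise 0.308x1 + 0.028x2 + 0.01x3 + 0.077x4 + 0.013x5 + 0.039x6 subject to:
  1.19x1 + 0.12x2 + 0.02x3 + 0.89x4 + 0.02x5 + 0.47x6 ≥ 1.72   (28-day strength contribution)
  1x1 + 1x2 + 0.06x3 + 1x4 + 0.03x5 + 1x6 ≥ 2.67   (fines)
  x5 ≤ 1.2
  x6 ≤ 1.2
  x1, x2, x3, x4, x5, x6 ≥ 0.
The minimum-cost mix takes nothing from metakaolin, recycled aggregate, river sand — only limestone filler, GGBS, natural pozzolan. There the 28-day strength contribution, fines, the natural pozzolan cap constraints are tight.
So limestone filler = 0.1978 kg, GGBS = 1.272 kg, natural pozzolan = 1.2 kg.
Hence cost = 0.028·0.1978 + 0.077·1.272 + 0.039·1.2 = £0.15028.

£0.150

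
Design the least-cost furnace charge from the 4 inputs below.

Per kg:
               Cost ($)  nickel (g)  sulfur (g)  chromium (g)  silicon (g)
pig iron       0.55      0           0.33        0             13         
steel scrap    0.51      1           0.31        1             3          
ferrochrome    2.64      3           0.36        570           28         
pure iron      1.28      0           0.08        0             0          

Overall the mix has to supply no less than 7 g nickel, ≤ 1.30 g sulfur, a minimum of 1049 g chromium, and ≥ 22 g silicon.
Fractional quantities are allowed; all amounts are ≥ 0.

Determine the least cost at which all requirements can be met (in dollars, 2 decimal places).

Let x1 = kg of pig iron, x2 = kg of steel scrap, x3 = kg of ferrochrome, x4 = kg of pure iron.
Minimize 0.55x1 + 0.51x2 + 2.64x3 + 1.28x4 s.t.:
  1x2 + 3x3 ≥ 7   (nickel)
  0.33x1 + 0.31x2 + 0.36x3 + 0.08x4 ≤ 1.3   (sulfur)
  1x2 + 570x3 ≥ 1049   (chromium)
  13x1 + 3x2 + 28x3 ≥ 22   (silicon)
  x1, x2, x3, x4 ≥ 0.
The minimum-cost mix takes nothing from pig iron, pure iron — only steel scrap, ferrochrome. Binding constraints: nickel and chromium.
That vertex is x2 = 1.487, x3 = 1.838.
Cost = 0.51·1.487 + 2.64·1.838 = 5.6107.

$5.61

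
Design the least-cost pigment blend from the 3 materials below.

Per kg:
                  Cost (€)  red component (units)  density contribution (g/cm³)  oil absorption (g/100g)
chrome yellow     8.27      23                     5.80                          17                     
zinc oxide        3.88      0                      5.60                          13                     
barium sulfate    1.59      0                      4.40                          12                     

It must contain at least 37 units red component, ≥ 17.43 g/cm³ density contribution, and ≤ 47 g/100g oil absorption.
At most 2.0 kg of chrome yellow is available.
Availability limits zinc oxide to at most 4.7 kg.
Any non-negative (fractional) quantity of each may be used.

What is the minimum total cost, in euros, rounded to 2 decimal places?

€18.22

Let x1 = kg of chrome yellow, x2 = kg of zinc oxide, x3 = kg of barium sulfate.
Minimize 8.27x1 + 3.88x2 + 1.59x3 with:
  23x1 ≥ 37   (red component)
  5.8x1 + 5.6x2 + 4.4x3 ≥ 17.43   (density contribution)
  17x1 + 13x2 + 12x3 ≤ 47   (oil absorption)
  x1 ≤ 2
  x2 ≤ 4.7
  x1, x2, x3 ≥ 0.
The optimal mix uses every input. There the red component, density contribution, oil absorption constraints are tight.
That vertex is x1 = 1.6087, x2 = 1.0725, x3 = 0.47578.
Objective = 8.27·1.6087 + 3.88·1.0725 + 1.59·0.47578 = 18.2217.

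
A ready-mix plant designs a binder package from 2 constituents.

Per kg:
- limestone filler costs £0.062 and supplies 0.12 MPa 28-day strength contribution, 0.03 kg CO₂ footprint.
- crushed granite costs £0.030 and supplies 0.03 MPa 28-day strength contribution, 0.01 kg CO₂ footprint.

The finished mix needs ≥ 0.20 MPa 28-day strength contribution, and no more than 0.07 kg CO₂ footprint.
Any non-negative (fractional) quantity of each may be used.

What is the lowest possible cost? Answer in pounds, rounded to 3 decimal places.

Let x1 = kg of limestone filler, x2 = kg of crushed granite.
min 0.062x1 + 0.03x2 with:
  0.12x1 + 0.03x2 ≥ 0.2   (28-day strength contribution)
  0.03x1 + 0.01x2 ≤ 0.07   (CO₂ footprint)
  x1, x2 ≥ 0.
At the optimum only limestone filler is positive (crushed granite = 0). The 28-day strength contribution requirement is met with equality.
Optimal quantities: limestone filler = 1.667 kg.
Objective = 0.062·1.667 = 0.10335.

£0.103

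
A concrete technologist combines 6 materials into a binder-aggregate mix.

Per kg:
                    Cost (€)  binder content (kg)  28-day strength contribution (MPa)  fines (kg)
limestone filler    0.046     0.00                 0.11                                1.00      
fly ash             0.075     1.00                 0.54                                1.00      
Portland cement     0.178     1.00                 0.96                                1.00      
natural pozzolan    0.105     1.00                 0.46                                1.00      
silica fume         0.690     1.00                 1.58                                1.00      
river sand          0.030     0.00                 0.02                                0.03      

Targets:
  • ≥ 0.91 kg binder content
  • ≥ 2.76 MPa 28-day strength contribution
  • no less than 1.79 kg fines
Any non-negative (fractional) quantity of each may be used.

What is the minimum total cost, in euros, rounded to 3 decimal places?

€0.383

Let x1 = kg of limestone filler, x2 = kg of fly ash, x3 = kg of Portland cement, x4 = kg of natural pozzolan, x5 = kg of silica fume, x6 = kg of river sand.
Minimise 0.046x1 + 0.075x2 + 0.178x3 + 0.105x4 + 0.69x5 + 0.03x6 subject to:
  1x2 + 1x3 + 1x4 + 1x5 ≥ 0.91   (binder content)
  0.11x1 + 0.54x2 + 0.96x3 + 0.46x4 + 1.58x5 + 0.02x6 ≥ 2.76   (28-day strength contribution)
  1x1 + 1x2 + 1x3 + 1x4 + 1x5 + 0.03x6 ≥ 1.79   (fines)
  x1, x2, x3, x4, x5, x6 ≥ 0.
The optimal basis is {fly ash}; limestone filler, Portland cement, natural pozzolan, silica fume, river sand drop out. There the 28-day strength contribution constraint is tight.
Solving gives x2 = 5.111.
Cost = 0.075·5.111 = 0.38333.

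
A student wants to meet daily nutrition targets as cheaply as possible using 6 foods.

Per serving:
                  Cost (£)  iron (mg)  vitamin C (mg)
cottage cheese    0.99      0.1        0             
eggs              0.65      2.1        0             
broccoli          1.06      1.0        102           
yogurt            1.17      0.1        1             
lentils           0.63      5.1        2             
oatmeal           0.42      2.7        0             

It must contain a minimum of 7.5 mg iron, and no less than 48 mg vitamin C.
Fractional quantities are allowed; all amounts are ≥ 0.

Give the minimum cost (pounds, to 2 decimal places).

Let x1 = servings of cottage cheese, x2 = servings of eggs, x3 = servings of broccoli, x4 = servings of yogurt, x5 = servings of lentils, x6 = servings of oatmeal.
Minimise 0.99x1 + 0.65x2 + 1.06x3 + 1.17x4 + 0.63x5 + 0.42x6 subject to:
  0.1x1 + 2.1x2 + 1x3 + 0.1x4 + 5.1x5 + 2.7x6 ≥ 7.5   (iron)
  102x3 + 1x4 + 2x5 ≥ 48   (vitamin C)
  x1, x2, x3, x4, x5, x6 ≥ 0.
The minimum-cost mix takes nothing from cottage cheese, eggs, yogurt, oatmeal — only broccoli, lentils. Binding constraints: iron and vitamin C.
Optimal quantities: broccoli = 0.4435 servings, lentils = 1.384 servings.
Objective = 1.06·0.4435 + 0.63·1.384 = 1.3420.

£1.34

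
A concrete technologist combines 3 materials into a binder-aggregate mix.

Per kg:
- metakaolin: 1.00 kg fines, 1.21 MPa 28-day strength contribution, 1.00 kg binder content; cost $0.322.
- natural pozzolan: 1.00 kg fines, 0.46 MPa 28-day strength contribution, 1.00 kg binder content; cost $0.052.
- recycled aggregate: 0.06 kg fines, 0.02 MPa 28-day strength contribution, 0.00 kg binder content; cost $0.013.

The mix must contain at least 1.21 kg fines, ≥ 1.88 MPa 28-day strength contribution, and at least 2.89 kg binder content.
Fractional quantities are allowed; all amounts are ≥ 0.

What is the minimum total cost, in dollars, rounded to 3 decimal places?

$0.213

Treat it as an LP. Let x1 = kg of metakaolin, x2 = kg of natural pozzolan, x3 = kg of recycled aggregate.
Minimise 0.322x1 + 0.052x2 + 0.013x3 with:
  1x1 + 1x2 + 0.06x3 ≥ 1.21   (fines)
  1.21x1 + 0.46x2 + 0.02x3 ≥ 1.88   (28-day strength contribution)
  1x1 + 1x2 ≥ 2.89   (binder content)
  x1, x2, x3 ≥ 0.
The optimal basis is {natural pozzolan}; metakaolin, recycled aggregate drop out. There the 28-day strength contribution constraint is tight.
Solving gives x2 = 4.087.
Cost = 0.052·4.087 = 0.21252.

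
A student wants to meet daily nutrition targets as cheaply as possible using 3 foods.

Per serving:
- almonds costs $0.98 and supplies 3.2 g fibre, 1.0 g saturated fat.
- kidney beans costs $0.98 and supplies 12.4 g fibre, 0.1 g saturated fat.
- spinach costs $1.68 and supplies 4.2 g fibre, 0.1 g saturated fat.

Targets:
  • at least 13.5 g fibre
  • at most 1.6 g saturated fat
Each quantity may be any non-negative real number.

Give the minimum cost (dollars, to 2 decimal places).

Treat it as an LP. Let x1 = servings of almonds, x2 = servings of kidney beans, x3 = servings of spinach.
min 0.98x1 + 0.98x2 + 1.68x3 s.t.:
  3.2x1 + 12.4x2 + 4.2x3 ≥ 13.5   (fibre)
  1x1 + 0.1x2 + 0.1x3 ≤ 1.6   (saturated fat)
  x1, x2, x3 ≥ 0.
The optimal basis is {kidney beans}; almonds, spinach drop out. There the fibre constraint is tight.
So kidney beans = 1.089 servings.
Cost = 0.98·1.089 = 1.0672.

$1.07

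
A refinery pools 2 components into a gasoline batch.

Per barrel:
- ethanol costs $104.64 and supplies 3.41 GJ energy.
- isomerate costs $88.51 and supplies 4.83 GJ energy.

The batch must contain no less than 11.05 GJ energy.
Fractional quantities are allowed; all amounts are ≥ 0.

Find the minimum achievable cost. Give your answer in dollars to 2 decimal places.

This is a linear program. Let x1 = barrels of ethanol, x2 = barrels of isomerate.
Minimise 104.64x1 + 88.51x2 with:
  3.41x1 + 4.83x2 ≥ 11.05   (energy)
  x1, x2 ≥ 0.
At the optimum only isomerate is positive (ethanol = 0). There the energy constraint is tight.
That vertex is x2 = 2.2878.
Objective = 88.51·2.2878 = 202.4932.

$202.49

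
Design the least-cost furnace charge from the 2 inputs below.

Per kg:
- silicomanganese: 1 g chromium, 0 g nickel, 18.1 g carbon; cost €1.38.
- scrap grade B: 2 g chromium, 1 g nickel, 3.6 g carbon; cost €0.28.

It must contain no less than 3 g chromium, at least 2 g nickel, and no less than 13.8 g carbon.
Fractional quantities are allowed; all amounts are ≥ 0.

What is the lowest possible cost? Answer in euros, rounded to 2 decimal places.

Treat it as an LP. Let x1 = kg of silicomanganese, x2 = kg of scrap grade B.
Minimise 1.38x1 + 0.28x2 with:
  1x1 + 2x2 ≥ 3   (chromium)
  1x2 ≥ 2   (nickel)
  18.1x1 + 3.6x2 ≥ 13.8   (carbon)
  x1, x2 ≥ 0.
Both inputs are positive at the optimum. There the nickel and carbon constraints are tight.
So silicomanganese = 0.3646 kg, scrap grade B = 2 kg.
Cost = 1.38·0.3646 + 0.28·2 = 1.0631.

€1.06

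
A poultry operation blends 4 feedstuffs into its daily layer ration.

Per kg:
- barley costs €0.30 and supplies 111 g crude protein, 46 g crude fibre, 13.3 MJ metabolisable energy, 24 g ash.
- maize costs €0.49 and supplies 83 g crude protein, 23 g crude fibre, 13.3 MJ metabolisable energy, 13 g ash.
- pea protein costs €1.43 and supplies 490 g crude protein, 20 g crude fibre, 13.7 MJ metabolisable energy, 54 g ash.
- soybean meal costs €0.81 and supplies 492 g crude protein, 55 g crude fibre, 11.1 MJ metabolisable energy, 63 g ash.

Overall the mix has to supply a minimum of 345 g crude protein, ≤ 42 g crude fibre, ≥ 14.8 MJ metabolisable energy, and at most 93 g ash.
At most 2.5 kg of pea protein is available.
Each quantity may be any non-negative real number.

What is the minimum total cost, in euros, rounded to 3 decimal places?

€0.856

Treat it as an LP. Let x1 = kg of barley, x2 = kg of maize, x3 = kg of pea protein, x4 = kg of soybean meal.
Minimise 0.3x1 + 0.49x2 + 1.43x3 + 0.81x4 subject to:
  111x1 + 83x2 + 490x3 + 492x4 ≥ 345   (crude protein)
  46x1 + 23x2 + 20x3 + 55x4 ≤ 42   (crude fibre)
  13.3x1 + 13.3x2 + 13.7x3 + 11.1x4 ≥ 14.8   (metabolisable energy)
  24x1 + 13x2 + 54x3 + 63x4 ≤ 93   (ash)
  x3 ≤ 2.5
  x1, x2, x3, x4 ≥ 0.
The minimum-cost mix takes nothing from barley — only maize, pea protein, soybean meal. Binding constraints: crude protein, crude fibre, metabolisable energy.
So maize = 0.5836 kg, pea protein = 0.1315 kg, soybean meal = 0.4718 kg.
Objective = 0.49·0.5836 + 1.43·0.1315 + 0.81·0.4718 = 0.85617.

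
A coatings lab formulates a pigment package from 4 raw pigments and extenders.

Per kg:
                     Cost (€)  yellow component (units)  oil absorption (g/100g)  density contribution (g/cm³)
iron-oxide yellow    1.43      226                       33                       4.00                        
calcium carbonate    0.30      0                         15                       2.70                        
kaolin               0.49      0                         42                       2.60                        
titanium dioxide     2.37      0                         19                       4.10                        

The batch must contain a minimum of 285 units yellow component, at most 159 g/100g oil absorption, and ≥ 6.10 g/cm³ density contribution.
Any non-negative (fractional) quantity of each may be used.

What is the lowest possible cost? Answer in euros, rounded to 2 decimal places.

Let x1 = kg of iron-oxide yellow, x2 = kg of calcium carbonate, x3 = kg of kaolin, x4 = kg of titanium dioxide.
min 1.43x1 + 0.3x2 + 0.49x3 + 2.37x4 s.t.:
  226x1 ≥ 285   (yellow component)
  33x1 + 15x2 + 42x3 + 19x4 ≤ 159   (oil absorption)
  4x1 + 2.7x2 + 2.6x3 + 4.1x4 ≥ 6.1   (density contribution)
  x1, x2, x3, x4 ≥ 0.
At the optimum only iron-oxide yellow, calcium carbonate are positive (kaolin, titanium dioxide = 0). The yellow component and density contribution requirements are met with equality.
Solving gives x1 = 1.261, x2 = 0.391.
Cost = 1.43·1.261 + 0.3·0.391 = 1.9205.

€1.92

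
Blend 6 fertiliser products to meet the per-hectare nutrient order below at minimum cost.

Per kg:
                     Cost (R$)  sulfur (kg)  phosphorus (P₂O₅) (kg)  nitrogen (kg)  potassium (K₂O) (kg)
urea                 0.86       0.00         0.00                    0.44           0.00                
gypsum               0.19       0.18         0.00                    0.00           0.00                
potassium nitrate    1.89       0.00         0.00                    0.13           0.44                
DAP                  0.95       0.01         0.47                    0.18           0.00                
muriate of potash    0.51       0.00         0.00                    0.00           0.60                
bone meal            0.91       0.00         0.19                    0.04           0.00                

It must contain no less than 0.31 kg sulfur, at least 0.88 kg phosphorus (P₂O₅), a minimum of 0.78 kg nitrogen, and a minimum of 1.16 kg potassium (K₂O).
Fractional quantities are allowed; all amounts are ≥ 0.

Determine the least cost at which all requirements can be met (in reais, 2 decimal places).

Let x1 = kg of urea, x2 = kg of gypsum, x3 = kg of potassium nitrate, x4 = kg of DAP, x5 = kg of muriate of potash, x6 = kg of bone meal.
Minimise 0.86x1 + 0.19x2 + 1.89x3 + 0.95x4 + 0.51x5 + 0.91x6 with:
  0.18x2 + 0.01x4 ≥ 0.31   (sulfur)
  0.47x4 + 0.19x6 ≥ 0.88   (phosphorus (P₂O₅))
  0.44x1 + 0.13x3 + 0.18x4 + 0.04x6 ≥ 0.78   (nitrogen)
  0.44x3 + 0.6x5 ≥ 1.16   (potassium (K₂O))
  x1, x2, x3, x4, x5, x6 ≥ 0.
The optimal basis is {urea, gypsum, DAP, muriate of potash}; potassium nitrate, bone meal drop out. Binding constraints: sulfur, phosphorus (P₂O₅), nitrogen, potassium (K₂O).
That vertex is x1 = 1.007, x2 = 1.618, x4 = 1.872, x5 = 1.933.
Cost = 0.86·1.007 + 0.19·1.618 + 0.95·1.872 + 0.51·1.933 = 3.9377.

R$3.94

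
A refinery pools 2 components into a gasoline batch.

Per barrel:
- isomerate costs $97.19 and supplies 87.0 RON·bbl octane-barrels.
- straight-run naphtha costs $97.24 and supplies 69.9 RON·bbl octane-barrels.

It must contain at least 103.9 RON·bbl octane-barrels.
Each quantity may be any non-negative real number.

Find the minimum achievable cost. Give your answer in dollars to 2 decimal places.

$116.07

Set it up as a linear program. Let x1 = barrels of isomerate, x2 = barrels of straight-run naphtha.
Minimize 97.19x1 + 97.24x2 with:
  87x1 + 69.9x2 ≥ 103.9   (octane-barrels)
  x1, x2 ≥ 0.
The optimal basis is {isomerate}; straight-run naphtha drops out. There the octane-barrels constraint is tight.
Optimal quantities: isomerate = 1.1943 barrels.
Total cost: 97.19·1.1943 = 116.0740.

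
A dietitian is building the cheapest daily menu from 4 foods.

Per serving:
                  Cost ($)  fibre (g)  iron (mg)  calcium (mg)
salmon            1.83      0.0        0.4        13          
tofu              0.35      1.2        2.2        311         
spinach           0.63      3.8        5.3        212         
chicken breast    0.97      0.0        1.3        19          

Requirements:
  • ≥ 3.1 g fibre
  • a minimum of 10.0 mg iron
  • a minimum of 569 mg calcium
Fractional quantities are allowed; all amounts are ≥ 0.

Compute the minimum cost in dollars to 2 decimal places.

This is a linear program. Let x1 = servings of salmon, x2 = servings of tofu, x3 = servings of spinach, x4 = servings of chicken breast.
Minimise 1.83x1 + 0.35x2 + 0.63x3 + 0.97x4 s.t.:
  1.2x2 + 3.8x3 ≥ 3.1   (fibre)
  0.4x1 + 2.2x2 + 5.3x3 + 1.3x4 ≥ 10   (iron)
  13x1 + 311x2 + 212x3 + 19x4 ≥ 569   (calcium)
  x1, x2, x3, x4 ≥ 0.
At the optimum only tofu, spinach are positive (salmon, chicken breast = 0). The iron and calcium requirements are met with equality.
Solving gives x2 = 0.7578, x3 = 1.572.
Objective = 0.35·0.7578 + 0.63·1.572 = 1.2556.

$1.26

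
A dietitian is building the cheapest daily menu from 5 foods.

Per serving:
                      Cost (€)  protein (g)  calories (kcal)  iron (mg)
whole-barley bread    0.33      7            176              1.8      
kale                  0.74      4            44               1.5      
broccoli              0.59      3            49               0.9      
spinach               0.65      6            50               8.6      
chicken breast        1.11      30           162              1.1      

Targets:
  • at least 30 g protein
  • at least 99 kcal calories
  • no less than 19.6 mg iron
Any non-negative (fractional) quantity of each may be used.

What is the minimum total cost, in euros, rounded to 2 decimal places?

€2.03

Let x1 = servings of whole-barley bread, x2 = servings of kale, x3 = servings of broccoli, x4 = servings of spinach, x5 = servings of chicken breast.
Minimize 0.33x1 + 0.74x2 + 0.59x3 + 0.65x4 + 1.11x5 s.t.:
  7x1 + 4x2 + 3x3 + 6x4 + 30x5 ≥ 30   (protein)
  176x1 + 44x2 + 49x3 + 50x4 + 162x5 ≥ 99   (calories)
  1.8x1 + 1.5x2 + 0.9x3 + 8.6x4 + 1.1x5 ≥ 19.6   (iron)
  x1, x2, x3, x4, x5 ≥ 0.
The minimum-cost mix takes nothing from kale, broccoli, chicken breast — only whole-barley bread, spinach. Binding constraints: protein and iron.
So whole-barley bread = 2.842 servings, spinach = 1.684 servings.
Objective = 0.33·2.842 + 0.65·1.684 = 2.0325.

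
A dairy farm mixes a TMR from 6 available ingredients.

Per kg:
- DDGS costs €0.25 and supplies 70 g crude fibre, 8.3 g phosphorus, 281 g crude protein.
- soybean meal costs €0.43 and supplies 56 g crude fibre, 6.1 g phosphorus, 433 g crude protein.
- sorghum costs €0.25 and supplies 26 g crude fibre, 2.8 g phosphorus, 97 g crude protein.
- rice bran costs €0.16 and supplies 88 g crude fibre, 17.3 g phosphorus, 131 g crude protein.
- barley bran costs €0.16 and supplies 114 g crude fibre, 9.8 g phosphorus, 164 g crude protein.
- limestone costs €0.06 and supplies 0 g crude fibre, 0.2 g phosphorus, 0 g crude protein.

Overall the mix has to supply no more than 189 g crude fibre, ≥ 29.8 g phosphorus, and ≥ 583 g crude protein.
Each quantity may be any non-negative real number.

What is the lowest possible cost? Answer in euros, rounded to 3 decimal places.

Let x1 = kg of DDGS, x2 = kg of soybean meal, x3 = kg of sorghum, x4 = kg of rice bran, x5 = kg of barley bran, x6 = kg of limestone.
Minimise 0.25x1 + 0.43x2 + 0.25x3 + 0.16x4 + 0.16x5 + 0.06x6 s.t.:
  70x1 + 56x2 + 26x3 + 88x4 + 114x5 ≤ 189   (crude fibre)
  8.3x1 + 6.1x2 + 2.8x3 + 17.3x4 + 9.8x5 + 0.2x6 ≥ 29.8   (phosphorus)
  281x1 + 433x2 + 97x3 + 131x4 + 164x5 ≥ 583   (crude protein)
  x1, x2, x3, x4, x5, x6 ≥ 0.
The optimal basis is {DDGS, soybean meal, rice bran}; sorghum, barley bran, limestone drop out. Binding constraints: crude fibre, phosphorus, crude protein.
Solving gives x1 = 1.04744, x2 = 0.333104, x4 = 1.10256.
Hence cost = 0.25·1.04744 + 0.43·0.333104 + 0.16·1.10256 = €0.581504.

€0.582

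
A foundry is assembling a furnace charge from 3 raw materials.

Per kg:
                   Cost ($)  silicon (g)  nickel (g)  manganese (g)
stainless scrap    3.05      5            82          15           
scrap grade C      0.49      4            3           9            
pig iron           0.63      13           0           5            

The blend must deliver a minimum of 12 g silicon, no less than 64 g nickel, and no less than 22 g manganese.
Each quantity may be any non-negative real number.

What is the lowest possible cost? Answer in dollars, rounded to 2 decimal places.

$2.97

Let x1 = kg of stainless scrap, x2 = kg of scrap grade C, x3 = kg of pig iron.
Minimize 3.05x1 + 0.49x2 + 0.63x3 with:
  5x1 + 4x2 + 13x3 ≥ 12   (silicon)
  82x1 + 3x2 ≥ 64   (nickel)
  15x1 + 9x2 + 5x3 ≥ 22   (manganese)
  x1, x2, x3 ≥ 0.
The optimal mix uses every input. Binding constraints: silicon, nickel, manganese.
That vertex is x1 = 0.7429, x2 = 1.028, x3 = 0.3211.
Objective = 3.05·0.7429 + 0.49·1.028 + 0.63·0.3211 = 2.9719.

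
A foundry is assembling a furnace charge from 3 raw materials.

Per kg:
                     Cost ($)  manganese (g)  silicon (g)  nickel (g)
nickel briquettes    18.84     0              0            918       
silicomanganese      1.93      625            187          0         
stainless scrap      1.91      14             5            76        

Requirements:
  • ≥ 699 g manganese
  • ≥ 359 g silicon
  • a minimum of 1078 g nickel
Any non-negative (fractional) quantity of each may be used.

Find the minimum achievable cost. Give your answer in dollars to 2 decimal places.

Treat it as an LP. Let x1 = kg of nickel briquettes, x2 = kg of silicomanganese, x3 = kg of stainless scrap.
min 18.84x1 + 1.93x2 + 1.91x3 with:
  625x2 + 14x3 ≥ 699   (manganese)
  187x2 + 5x3 ≥ 359   (silicon)
  918x1 + 76x3 ≥ 1078   (nickel)
  x1, x2, x3 ≥ 0.
The cheapest feasible vertex uses only nickel briquettes, silicomanganese; stainless scrap is not used. Binding constraints: silicon and nickel.
That vertex is x1 = 1.1743, x2 = 1.9198.
Hence cost = 18.84·1.1743 + 1.93·1.9198 = $25.8290.

$25.83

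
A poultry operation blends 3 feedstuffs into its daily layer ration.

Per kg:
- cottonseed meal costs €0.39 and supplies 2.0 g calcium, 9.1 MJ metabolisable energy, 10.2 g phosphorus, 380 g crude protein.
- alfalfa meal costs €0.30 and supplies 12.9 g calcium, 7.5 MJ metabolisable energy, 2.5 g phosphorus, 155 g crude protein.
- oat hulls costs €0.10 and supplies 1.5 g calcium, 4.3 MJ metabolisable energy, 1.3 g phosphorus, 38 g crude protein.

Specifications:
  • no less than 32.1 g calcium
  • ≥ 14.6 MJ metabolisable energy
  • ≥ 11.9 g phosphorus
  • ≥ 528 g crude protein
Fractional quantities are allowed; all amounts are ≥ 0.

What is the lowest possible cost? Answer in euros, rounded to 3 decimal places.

€0.945

Set it up as a linear program. Let x1 = kg of cottonseed meal, x2 = kg of alfalfa meal, x3 = kg of oat hulls.
Minimize 0.39x1 + 0.3x2 + 0.1x3 subject to:
  2x1 + 12.9x2 + 1.5x3 ≥ 32.1   (calcium)
  9.1x1 + 7.5x2 + 4.3x3 ≥ 14.6   (metabolisable energy)
  10.2x1 + 2.5x2 + 1.3x3 ≥ 11.9   (phosphorus)
  380x1 + 155x2 + 38x3 ≥ 528   (crude protein)
  x1, x2, x3 ≥ 0.
The cheapest feasible vertex uses only cottonseed meal, alfalfa meal; oat hulls is not used. The calcium and phosphorus requirements are met with equality.
So cottonseed meal = 0.5788 kg, alfalfa meal = 2.399 kg.
Total cost: 0.39·0.5788 + 0.3·2.399 = 0.94543.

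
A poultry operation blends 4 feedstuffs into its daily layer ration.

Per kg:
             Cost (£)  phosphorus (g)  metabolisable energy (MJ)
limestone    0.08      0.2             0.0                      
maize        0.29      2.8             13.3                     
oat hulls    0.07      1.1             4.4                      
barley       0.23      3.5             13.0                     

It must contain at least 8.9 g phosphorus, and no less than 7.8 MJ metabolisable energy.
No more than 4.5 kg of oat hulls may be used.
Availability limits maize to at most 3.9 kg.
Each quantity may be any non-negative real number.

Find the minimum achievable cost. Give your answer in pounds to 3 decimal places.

£0.575

Let x1 = kg of limestone, x2 = kg of maize, x3 = kg of oat hulls, x4 = kg of barley.
Minimise 0.08x1 + 0.29x2 + 0.07x3 + 0.23x4 s.t.:
  0.2x1 + 2.8x2 + 1.1x3 + 3.5x4 ≥ 8.9   (phosphorus)
  13.3x2 + 4.4x3 + 13x4 ≥ 7.8   (metabolisable energy)
  x3 ≤ 4.5
  x2 ≤ 3.9
  x1, x2, x3, x4 ≥ 0.
The optimal basis is {oat hulls, barley}; limestone, maize drop out. Binding constraints: phosphorus and the oat hulls cap.
Optimal quantities: oat hulls = 4.5 kg, barley = 1.129 kg.
Cost = 0.07·4.5 + 0.23·1.129 = 0.57467.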